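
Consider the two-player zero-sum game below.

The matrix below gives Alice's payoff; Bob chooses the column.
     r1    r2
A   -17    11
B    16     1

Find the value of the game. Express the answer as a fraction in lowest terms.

Row minima are -17 and 1, so Alice's maximin is 1; column maxima are 16 and 11, so Bob's minimax is 11. These differ, so the equilibrium is in mixed strategies.
Let Alice play A with probability p. Bob is indifferent when −17p + 16(1−p) = 11p + (1−p), giving p = 15/43.
Let Bob play r1 with probability q. Alice is indifferent when −17q + 11(1−q) = 16q + (1−q), giving q = 10/43.
The value is -17·(10/43) + (11)·(33/43) = 193/43.

193/43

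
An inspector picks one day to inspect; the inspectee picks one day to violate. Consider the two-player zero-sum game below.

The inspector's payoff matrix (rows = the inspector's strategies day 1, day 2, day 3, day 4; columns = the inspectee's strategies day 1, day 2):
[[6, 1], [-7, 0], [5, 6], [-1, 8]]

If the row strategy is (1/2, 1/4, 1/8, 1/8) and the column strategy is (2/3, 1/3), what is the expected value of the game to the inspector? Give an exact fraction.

23/12

Against (2/3, 1/3), each row's expected payoff is day 1: 13/3; day 2: -14/3; day 3: 16/3; day 4: 2.
Taking the (1/2, 1/4, 1/8, 1/8)-weighted average: (1/2)·(13/3) + (1/4)·(-14/3) + (1/8)·(16/3) + (1/8)·(2) = 23/12.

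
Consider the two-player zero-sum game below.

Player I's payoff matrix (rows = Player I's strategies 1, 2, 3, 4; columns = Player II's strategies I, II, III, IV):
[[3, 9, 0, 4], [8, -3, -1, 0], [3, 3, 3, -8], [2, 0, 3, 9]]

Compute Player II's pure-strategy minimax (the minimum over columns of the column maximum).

The worst case (largest entry) in each column is I: 8, II: 9, III: 3, IV: 9.
The best (smallest) of these is 3.

3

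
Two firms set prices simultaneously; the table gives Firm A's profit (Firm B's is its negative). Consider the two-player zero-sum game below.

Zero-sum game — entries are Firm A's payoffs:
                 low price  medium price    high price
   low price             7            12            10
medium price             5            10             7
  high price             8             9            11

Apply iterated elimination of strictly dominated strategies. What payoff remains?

Column high price is strictly dominated by low price for Firm B (7<10, 5<7, 8<11); eliminate high price.
Column medium price is strictly dominated by low price for Firm B (7<12, 5<10, 8<9); eliminate medium price.
Row low price is strictly dominated by row high price (8>7); eliminate low price.
Row medium price is strictly dominated by row high price (8>5); eliminate medium price.
Only (high price, low price) remains, with payoff 8.

8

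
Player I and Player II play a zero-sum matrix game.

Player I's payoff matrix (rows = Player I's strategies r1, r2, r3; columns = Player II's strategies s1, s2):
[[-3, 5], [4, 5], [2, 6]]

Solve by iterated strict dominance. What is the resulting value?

4

Column s2 is strictly dominated by s1 for Player II (-3<5, 4<5, 2<6); eliminate s2.
Row r1 is strictly dominated by row r2 (4>-3); eliminate r1.
Row r3 is strictly dominated by row r2 (4>2); eliminate r3.
Only (r2, s1) remains, with payoff 4.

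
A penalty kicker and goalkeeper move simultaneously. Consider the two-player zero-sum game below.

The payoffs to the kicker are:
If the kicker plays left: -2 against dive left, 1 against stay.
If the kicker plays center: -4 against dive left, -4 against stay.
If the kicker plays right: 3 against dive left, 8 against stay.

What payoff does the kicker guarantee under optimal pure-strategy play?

3

Row minima: -2, -4, 3 → the kicker's maximin is 3.
Column maxima: 3, 8 → the goalkeeper's minimax is 3.
They coincide at (right, dive left), so the value is 3.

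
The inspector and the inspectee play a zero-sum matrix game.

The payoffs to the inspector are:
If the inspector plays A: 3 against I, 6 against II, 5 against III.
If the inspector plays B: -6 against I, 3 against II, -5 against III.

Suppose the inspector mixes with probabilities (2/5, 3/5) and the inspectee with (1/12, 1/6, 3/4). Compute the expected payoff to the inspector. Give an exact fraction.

Against (1/12, 1/6, 3/4), each row's expected payoff is A: 5; B: -15/4.
Taking the (2/5, 3/5)-weighted average: (2/5)·(5) + (3/5)·(-15/4) = -1/4.

-1/4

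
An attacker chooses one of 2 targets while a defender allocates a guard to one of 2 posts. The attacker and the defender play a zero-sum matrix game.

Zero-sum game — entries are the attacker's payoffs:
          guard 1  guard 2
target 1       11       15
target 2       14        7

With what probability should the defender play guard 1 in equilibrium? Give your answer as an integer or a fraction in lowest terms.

8/11

Row minima are 11 and 7, so the attacker's maximin is 11; column maxima are 14 and 15, so the defender's minimax is 14. These differ, so the equilibrium is in mixed strategies.
Let the defender play guard 1 with probability q. The attacker is indifferent when 11q + 15(1−q) = 14q + 7(1−q), giving q = 8/11.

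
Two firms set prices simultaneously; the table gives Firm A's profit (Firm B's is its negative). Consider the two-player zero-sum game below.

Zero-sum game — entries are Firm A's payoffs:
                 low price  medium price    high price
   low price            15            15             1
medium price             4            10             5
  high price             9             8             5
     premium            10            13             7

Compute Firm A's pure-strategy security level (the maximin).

7

The worst-case payoff for each row is low price: 1, medium price: 4, high price: 5, premium: 7.
The best of these is 7.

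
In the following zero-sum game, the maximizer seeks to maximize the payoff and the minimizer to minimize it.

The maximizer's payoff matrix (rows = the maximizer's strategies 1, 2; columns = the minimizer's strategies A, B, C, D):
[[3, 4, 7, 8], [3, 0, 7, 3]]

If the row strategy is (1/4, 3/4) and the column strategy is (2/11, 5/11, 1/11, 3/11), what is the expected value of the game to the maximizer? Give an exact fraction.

Against (2/11, 5/11, 1/11, 3/11), each row's expected payoff is 1: 57/11; 2: 2.
Taking the (1/4, 3/4)-weighted average: (1/4)·(57/11) + (3/4)·(2) = 123/44.

123/44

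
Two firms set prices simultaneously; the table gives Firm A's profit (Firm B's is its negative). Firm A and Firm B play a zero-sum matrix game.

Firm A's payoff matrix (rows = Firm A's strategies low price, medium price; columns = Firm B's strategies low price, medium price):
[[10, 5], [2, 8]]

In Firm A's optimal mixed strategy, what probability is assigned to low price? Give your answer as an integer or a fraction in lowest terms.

Row minima are 5 and 2, so Firm A's maximin is 5; column maxima are 10 and 8, so Firm B's minimax is 8. These differ, so the equilibrium is in mixed strategies.
Let Firm A play low price with probability p. Firm B is indifferent when 10p + 2(1−p) = 5p + 8(1−p), giving p = 6/11.

6/11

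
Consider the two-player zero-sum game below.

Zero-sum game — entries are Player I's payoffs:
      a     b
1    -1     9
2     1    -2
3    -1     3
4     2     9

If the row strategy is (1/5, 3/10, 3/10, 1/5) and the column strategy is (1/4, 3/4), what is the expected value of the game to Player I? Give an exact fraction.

Against (1/4, 3/4), each row's expected payoff is 1: 13/2; 2: -5/4; 3: 2; 4: 29/4.
Taking the (1/5, 3/10, 3/10, 1/5)-weighted average: (1/5)·(13/2) + (3/10)·(-5/4) + (3/10)·(2) + (1/5)·(29/4) = 119/40.

119/40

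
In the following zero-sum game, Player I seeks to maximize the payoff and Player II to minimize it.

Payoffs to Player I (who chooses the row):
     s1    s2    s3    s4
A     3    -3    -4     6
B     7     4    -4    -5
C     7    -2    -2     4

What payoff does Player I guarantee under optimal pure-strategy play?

Row minima: -4, -5, -2 → Player I's maximin is -2.
Column maxima: 7, 4, -2, 6 → Player II's minimax is -2.
They coincide at (C, s3), so the value is -2.

-2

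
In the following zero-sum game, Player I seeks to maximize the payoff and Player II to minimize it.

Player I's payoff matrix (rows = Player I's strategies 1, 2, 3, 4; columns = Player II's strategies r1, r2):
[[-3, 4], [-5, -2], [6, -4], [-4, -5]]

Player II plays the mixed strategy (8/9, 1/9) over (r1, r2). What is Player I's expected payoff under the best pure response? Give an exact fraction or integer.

44/9

1: (-3)·(8/9) + (4)·(1/9) = -20/9.
2: (-5)·(8/9) + (-2)·(1/9) = -14/3.
3: (6)·(8/9) + (-4)·(1/9) = 44/9.
4: (-4)·(8/9) + (-5)·(1/9) = -37/9.
The best pure response is 3 with expected payoff 44/9.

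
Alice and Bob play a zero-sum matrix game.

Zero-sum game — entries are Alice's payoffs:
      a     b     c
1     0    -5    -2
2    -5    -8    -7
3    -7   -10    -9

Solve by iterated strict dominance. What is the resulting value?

-5

Column a is strictly dominated by b for Bob (-5<0, -8<-5, -10<-7); eliminate a.
Column c is strictly dominated by b for Bob (-5<-2, -8<-7, -10<-9); eliminate c.
Row 3 is strictly dominated by row 1 (-5>-10); eliminate 3.
Row 2 is strictly dominated by row 1 (-5>-8); eliminate 2.
Only (1, b) remains, with payoff -5.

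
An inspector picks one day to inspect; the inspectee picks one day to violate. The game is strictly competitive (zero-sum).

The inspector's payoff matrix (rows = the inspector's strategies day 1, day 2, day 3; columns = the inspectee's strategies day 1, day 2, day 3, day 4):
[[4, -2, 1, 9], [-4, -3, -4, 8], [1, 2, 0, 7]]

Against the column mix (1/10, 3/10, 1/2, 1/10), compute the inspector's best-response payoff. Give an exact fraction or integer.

day 1: (4)·(1/10) + (-2)·(3/10) + (1)·(1/2) + (9)·(1/10) = 6/5.
day 2: (-4)·(1/10) + (-3)·(3/10) + (-4)·(1/2) + (8)·(1/10) = -5/2.
day 3: (1)·(1/10) + (2)·(3/10) + (0)·(1/2) + (7)·(1/10) = 7/5.
The best pure response is day 3 with expected payoff 7/5.

7/5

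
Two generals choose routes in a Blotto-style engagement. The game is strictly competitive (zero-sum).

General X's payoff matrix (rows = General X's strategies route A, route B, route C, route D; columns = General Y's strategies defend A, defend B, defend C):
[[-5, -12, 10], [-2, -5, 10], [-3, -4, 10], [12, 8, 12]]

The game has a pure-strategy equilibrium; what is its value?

8

Row minima: -12, -5, -4, 8 → General X's maximin is 8.
Column maxima: 12, 8, 12 → General Y's minimax is 8.
They coincide at (route D, defend B), so the value is 8.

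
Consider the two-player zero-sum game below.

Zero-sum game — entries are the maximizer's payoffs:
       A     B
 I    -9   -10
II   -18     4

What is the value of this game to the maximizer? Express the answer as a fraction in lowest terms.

Row minima are -10 and -18, so the maximizer's maximin is -10; column maxima are -9 and 4, so the minimizer's minimax is -9. These differ, so the equilibrium is in mixed strategies.
Let the maximizer play I with probability p. The minimizer is indifferent when −9p − 18(1−p) = −10p + 4(1−p), giving p = 22/23.
Let the minimizer play A with probability q. The maximizer is indifferent when −9q − 10(1−q) = −18q + 4(1−q), giving q = 14/23.
The value is -9·(14/23) + (-10)·(9/23) = -216/23.

-216/23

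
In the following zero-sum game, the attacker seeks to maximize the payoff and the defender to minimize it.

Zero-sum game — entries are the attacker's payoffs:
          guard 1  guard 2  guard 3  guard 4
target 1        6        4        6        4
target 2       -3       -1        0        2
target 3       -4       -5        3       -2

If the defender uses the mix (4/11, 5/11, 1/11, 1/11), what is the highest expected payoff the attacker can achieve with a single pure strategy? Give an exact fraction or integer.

target 1: (6)·(4/11) + (4)·(5/11) + (6)·(1/11) + (4)·(1/11) = 54/11.
target 2: (-3)·(4/11) + (-1)·(5/11) + (0)·(1/11) + (2)·(1/11) = -15/11.
target 3: (-4)·(4/11) + (-5)·(5/11) + (3)·(1/11) + (-2)·(1/11) = -40/11.
The best pure response is target 1 with expected payoff 54/11.

54/11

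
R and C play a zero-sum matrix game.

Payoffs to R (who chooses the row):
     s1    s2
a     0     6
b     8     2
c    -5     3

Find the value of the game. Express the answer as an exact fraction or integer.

4

Row c is strictly dominated by row a, so R never plays it.
The remaining 2×2 game on (a, b) × (s1, s2) has no saddle point. Let R play a with probability p; indifference gives 8(1−p) = 6p + 2(1−p), so p = 1/2.
Similarly C's optimal q on s1 is 1/3, and the value is 0·(1/3) + (6)·(2/3) = 4.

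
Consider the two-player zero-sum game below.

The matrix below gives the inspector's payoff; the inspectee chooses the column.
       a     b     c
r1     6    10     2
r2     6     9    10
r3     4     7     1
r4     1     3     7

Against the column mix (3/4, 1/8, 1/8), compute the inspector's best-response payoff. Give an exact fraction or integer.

r1: (6)·(3/4) + (10)·(1/8) + (2)·(1/8) = 6.
r2: (6)·(3/4) + (9)·(1/8) + (10)·(1/8) = 55/8.
r3: (4)·(3/4) + (7)·(1/8) + (1)·(1/8) = 4.
r4: (1)·(3/4) + (3)·(1/8) + (7)·(1/8) = 2.
The best pure response is r2 with expected payoff 55/8.

55/8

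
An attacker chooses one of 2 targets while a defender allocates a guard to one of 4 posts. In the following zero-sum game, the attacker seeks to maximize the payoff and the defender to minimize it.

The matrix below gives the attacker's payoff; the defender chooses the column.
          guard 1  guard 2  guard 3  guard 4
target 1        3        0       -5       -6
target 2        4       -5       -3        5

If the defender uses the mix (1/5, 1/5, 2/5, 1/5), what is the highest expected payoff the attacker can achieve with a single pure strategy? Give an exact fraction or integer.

target 1: (3)·(1/5) + (0)·(1/5) + (-5)·(2/5) + (-6)·(1/5) = -13/5.
target 2: (4)·(1/5) + (-5)·(1/5) + (-3)·(2/5) + (5)·(1/5) = -2/5.
The best pure response is target 2 with expected payoff -2/5.

-2/5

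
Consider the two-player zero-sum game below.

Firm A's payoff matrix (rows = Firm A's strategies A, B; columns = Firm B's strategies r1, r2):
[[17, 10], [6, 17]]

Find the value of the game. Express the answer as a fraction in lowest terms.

229/18

Row minima are 10 and 6, so Firm A's maximin is 10; column maxima are 17 and 17, so Firm B's minimax is 17. These differ, so the equilibrium is in mixed strategies.
Let Firm A play A with probability p. Firm B is indifferent when 17p + 6(1−p) = 10p + 17(1−p), giving p = 11/18.
Let Firm B play r1 with probability q. Firm A is indifferent when 17q + 10(1−q) = 6q + 17(1−q), giving q = 7/18.
The value is 17·(7/18) + (10)·(11/18) = 229/18.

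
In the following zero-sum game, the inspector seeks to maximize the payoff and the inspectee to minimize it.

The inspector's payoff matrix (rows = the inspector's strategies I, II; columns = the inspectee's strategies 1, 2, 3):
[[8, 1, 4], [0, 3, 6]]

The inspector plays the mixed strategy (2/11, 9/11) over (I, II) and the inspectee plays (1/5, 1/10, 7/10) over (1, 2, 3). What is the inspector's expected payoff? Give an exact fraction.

9/2

Against (1/5, 1/10, 7/10), each row's expected payoff is I: 9/2; II: 9/2.
Taking the (2/11, 9/11)-weighted average: (2/11)·(9/2) + (9/11)·(9/2) = 9/2.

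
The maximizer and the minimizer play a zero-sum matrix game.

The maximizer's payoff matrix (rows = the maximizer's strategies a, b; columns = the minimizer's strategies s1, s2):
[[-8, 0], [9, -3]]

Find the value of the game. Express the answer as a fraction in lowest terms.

-6/5

Row minima are -8 and -3, so the maximizer's maximin is -3; column maxima are 9 and 0, so the minimizer's minimax is 0. These differ, so the equilibrium is in mixed strategies.
Let the maximizer play a with probability p. The minimizer is indifferent when −8p + 9(1−p) = −3(1−p), giving p = 3/5.
Let the minimizer play s1 with probability q. The maximizer is indifferent when −8q = 9q − 3(1−q), giving q = 3/20.
The value is -8·(3/20) + (0)·(17/20) = -6/5.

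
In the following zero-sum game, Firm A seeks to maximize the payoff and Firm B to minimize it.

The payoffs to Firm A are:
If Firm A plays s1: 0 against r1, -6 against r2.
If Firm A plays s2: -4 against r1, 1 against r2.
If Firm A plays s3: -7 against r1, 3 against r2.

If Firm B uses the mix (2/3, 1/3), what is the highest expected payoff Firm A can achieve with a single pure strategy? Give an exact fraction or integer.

s1: (0)·(2/3) + (-6)·(1/3) = -2.
s2: (-4)·(2/3) + (1)·(1/3) = -7/3.
s3: (-7)·(2/3) + (3)·(1/3) = -11/3.
The best pure response is s1 with expected payoff -2.

-2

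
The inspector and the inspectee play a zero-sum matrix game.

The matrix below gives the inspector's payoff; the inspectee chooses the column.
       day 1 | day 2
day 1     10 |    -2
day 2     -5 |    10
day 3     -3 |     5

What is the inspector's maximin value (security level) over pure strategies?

-2

The worst-case payoff for each row is day 1: -2, day 2: -5, day 3: -3.
The best of these is -2.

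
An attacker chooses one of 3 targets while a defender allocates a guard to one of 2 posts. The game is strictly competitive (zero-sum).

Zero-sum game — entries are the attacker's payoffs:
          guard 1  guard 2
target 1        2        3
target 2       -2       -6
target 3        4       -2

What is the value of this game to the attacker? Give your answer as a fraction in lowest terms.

16/7

Row target 2 is strictly dominated by row target 3, so the attacker never plays it.
The remaining 2×2 game on (target 1, target 3) × (guard 1, guard 2) has no saddle point. Let the attacker play target 1 with probability p; indifference gives 2p + 4(1−p) = 3p − 2(1−p), so p = 6/7.
Similarly the defender's optimal q on guard 1 is 5/7, and the value is 2·(5/7) + (3)·(2/7) = 16/7.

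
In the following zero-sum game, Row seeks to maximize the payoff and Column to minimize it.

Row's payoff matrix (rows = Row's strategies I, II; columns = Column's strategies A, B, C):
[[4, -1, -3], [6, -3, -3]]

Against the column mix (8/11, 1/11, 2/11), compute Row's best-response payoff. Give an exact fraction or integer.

I: (4)·(8/11) + (-1)·(1/11) + (-3)·(2/11) = 25/11.
II: (6)·(8/11) + (-3)·(1/11) + (-3)·(2/11) = 39/11.
The best pure response is II with expected payoff 39/11.

39/11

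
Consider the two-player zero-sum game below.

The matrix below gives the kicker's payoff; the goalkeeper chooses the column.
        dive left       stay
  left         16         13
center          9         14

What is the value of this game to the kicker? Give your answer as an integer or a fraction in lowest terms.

107/8

Row minima are 13 and 9, so the kicker's maximin is 13; column maxima are 16 and 14, so the goalkeeper's minimax is 14. These differ, so the equilibrium is in mixed strategies.
Let the kicker play left with probability p. The goalkeeper is indifferent when 16p + 9(1−p) = 13p + 14(1−p), giving p = 5/8.
Let the goalkeeper play dive left with probability q. The kicker is indifferent when 16q + 13(1−q) = 9q + 14(1−q), giving q = 1/8.
The value is 16·(1/8) + (13)·(7/8) = 107/8.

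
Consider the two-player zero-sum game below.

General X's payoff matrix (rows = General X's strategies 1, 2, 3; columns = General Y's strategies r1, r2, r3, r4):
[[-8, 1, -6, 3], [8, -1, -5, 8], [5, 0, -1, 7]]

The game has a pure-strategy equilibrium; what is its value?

-1

Row minima: -8, -5, -1 → General X's maximin is -1.
Column maxima: 8, 1, -1, 8 → General Y's minimax is -1.
They coincide at (3, r3), so the value is -1.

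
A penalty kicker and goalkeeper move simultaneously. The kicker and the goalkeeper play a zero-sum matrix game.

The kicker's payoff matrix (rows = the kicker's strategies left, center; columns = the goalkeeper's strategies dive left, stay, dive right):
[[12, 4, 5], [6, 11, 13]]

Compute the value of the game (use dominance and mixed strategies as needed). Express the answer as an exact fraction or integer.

Column dive right is strictly dominated by stay for the goalkeeper (it gives the kicker more in every row).
The remaining 2×2 game on (left, center) × (dive left, stay) has no saddle point. Let the kicker play left with probability p; indifference gives 12p + 6(1−p) = 4p + 11(1−p), so p = 5/13.
Similarly the goalkeeper's optimal q on dive left is 7/13, and the value is 12·(7/13) + (4)·(6/13) = 108/13.

108/13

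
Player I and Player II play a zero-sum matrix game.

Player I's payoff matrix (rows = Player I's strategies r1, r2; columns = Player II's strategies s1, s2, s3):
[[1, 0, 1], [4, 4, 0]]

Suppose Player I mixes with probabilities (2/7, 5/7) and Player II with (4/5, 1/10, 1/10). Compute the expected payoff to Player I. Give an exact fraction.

Against (4/5, 1/10, 1/10), each row's expected payoff is r1: 9/10; r2: 18/5.
Taking the (2/7, 5/7)-weighted average: (2/7)·(9/10) + (5/7)·(18/5) = 99/35.

99/35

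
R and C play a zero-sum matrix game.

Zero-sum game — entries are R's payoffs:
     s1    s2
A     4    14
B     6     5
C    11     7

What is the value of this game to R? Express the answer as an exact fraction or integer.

Row B is strictly dominated by row C, so R never plays it.
The remaining 2×2 game on (A, C) × (s1, s2) has no saddle point. Let R play A with probability p; indifference gives 4p + 11(1−p) = 14p + 7(1−p), so p = 2/7.
Similarly C's optimal q on s1 is 1/2, and the value is 4·(1/2) + (14)·(1/2) = 9.

9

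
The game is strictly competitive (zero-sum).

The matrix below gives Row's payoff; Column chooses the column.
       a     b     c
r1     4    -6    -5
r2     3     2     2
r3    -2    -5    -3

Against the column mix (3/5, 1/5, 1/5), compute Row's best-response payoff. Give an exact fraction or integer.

r1: (4)·(3/5) + (-6)·(1/5) + (-5)·(1/5) = 1/5.
r2: (3)·(3/5) + (2)·(1/5) + (2)·(1/5) = 13/5.
r3: (-2)·(3/5) + (-5)·(1/5) + (-3)·(1/5) = -14/5.
The best pure response is r2 with expected payoff 13/5.

13/5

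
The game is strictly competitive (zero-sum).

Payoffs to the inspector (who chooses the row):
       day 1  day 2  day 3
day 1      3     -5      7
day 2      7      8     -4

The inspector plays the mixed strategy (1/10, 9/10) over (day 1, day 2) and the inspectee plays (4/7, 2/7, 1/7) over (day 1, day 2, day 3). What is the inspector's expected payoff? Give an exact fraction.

Against (4/7, 2/7, 1/7), each row's expected payoff is day 1: 9/7; day 2: 40/7.
Taking the (1/10, 9/10)-weighted average: (1/10)·(9/7) + (9/10)·(40/7) = 369/70.

369/70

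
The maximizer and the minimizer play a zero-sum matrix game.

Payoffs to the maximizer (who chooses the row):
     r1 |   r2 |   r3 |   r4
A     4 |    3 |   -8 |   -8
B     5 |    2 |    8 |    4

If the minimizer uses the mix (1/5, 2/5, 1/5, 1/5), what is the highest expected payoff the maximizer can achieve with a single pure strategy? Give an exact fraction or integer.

A: (4)·(1/5) + (3)·(2/5) + (-8)·(1/5) + (-8)·(1/5) = -6/5.
B: (5)·(1/5) + (2)·(2/5) + (8)·(1/5) + (4)·(1/5) = 21/5.
The best pure response is B with expected payoff 21/5.

21/5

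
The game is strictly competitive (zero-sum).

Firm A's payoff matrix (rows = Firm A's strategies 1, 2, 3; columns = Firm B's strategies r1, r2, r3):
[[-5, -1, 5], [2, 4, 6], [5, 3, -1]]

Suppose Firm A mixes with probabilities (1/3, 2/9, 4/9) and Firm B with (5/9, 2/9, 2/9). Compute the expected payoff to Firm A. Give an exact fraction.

125/81

Against (5/9, 2/9, 2/9), each row's expected payoff is 1: -17/9; 2: 10/3; 3: 29/9.
Taking the (1/3, 2/9, 4/9)-weighted average: (1/3)·(-17/9) + (2/9)·(10/3) + (4/9)·(29/9) = 125/81.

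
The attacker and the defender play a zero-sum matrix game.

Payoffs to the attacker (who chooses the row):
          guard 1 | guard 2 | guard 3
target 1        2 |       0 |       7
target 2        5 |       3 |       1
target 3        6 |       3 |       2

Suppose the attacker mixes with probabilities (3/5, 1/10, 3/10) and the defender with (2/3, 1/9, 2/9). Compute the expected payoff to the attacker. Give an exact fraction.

32/9

Against (2/3, 1/9, 2/9), each row's expected payoff is target 1: 26/9; target 2: 35/9; target 3: 43/9.
Taking the (3/5, 1/10, 3/10)-weighted average: (3/5)·(26/9) + (1/10)·(35/9) + (3/10)·(43/9) = 32/9.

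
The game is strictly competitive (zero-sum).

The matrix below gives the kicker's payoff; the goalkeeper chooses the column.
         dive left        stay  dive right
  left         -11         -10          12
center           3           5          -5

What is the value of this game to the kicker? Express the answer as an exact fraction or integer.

-19/31

Column stay is strictly dominated by dive left for the goalkeeper (it gives the kicker more in every row).
The remaining 2×2 game on (left, center) × (dive left, dive right) has no saddle point. Let the kicker play left with probability p; indifference gives −11p + 3(1−p) = 12p − 5(1−p), so p = 8/31.
Similarly the goalkeeper's optimal q on dive left is 17/31, and the value is -11·(17/31) + (12)·(14/31) = -19/31.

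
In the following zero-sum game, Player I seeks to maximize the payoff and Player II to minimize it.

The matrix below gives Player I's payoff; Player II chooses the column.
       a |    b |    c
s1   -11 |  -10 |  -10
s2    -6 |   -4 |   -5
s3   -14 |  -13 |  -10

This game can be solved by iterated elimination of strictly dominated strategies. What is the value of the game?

Column b is strictly dominated by a for Player II (-11<-10, -6<-4, -14<-13); eliminate b.
Row s1 is strictly dominated by row s2 (-6>-11, -5>-10); eliminate s1.
Column c is strictly dominated by a for Player II (-6<-5, -14<-10); eliminate c.
Row s3 is strictly dominated by row s2 (-6>-14); eliminate s3.
Only (s2, a) remains, with payoff -6.

-6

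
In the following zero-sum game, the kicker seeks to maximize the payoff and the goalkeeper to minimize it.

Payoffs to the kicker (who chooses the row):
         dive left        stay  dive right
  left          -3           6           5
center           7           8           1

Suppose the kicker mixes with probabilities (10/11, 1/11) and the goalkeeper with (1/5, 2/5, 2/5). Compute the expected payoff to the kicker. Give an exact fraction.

43/11

Against (1/5, 2/5, 2/5), each row's expected payoff is left: 19/5; center: 5.
Taking the (10/11, 1/11)-weighted average: (10/11)·(19/5) + (1/11)·(5) = 43/11.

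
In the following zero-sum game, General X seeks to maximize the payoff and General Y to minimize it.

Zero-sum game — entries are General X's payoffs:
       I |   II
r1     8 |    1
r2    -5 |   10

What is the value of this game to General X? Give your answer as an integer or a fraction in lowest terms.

Row minima are 1 and -5, so General X's maximin is 1; column maxima are 8 and 10, so General Y's minimax is 8. These differ, so the equilibrium is in mixed strategies.
Let General X play r1 with probability p. General Y is indifferent when 8p − 5(1−p) = p + 10(1−p), giving p = 15/22.
Let General Y play I with probability q. General X is indifferent when 8q + (1−q) = −5q + 10(1−q), giving q = 9/22.
The value is 8·(9/22) + (1)·(13/22) = 85/22.

85/22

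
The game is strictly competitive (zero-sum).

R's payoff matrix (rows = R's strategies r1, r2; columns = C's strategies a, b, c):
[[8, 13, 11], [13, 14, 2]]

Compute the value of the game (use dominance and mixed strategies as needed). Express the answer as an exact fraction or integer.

127/14

Column b is strictly dominated by a for C (it gives R more in every row).
The remaining 2×2 game on (r1, r2) × (a, c) has no saddle point. Let R play r1 with probability p; indifference gives 8p + 13(1−p) = 11p + 2(1−p), so p = 11/14.
Similarly C's optimal q on a is 9/14, and the value is 8·(9/14) + (11)·(5/14) = 127/14.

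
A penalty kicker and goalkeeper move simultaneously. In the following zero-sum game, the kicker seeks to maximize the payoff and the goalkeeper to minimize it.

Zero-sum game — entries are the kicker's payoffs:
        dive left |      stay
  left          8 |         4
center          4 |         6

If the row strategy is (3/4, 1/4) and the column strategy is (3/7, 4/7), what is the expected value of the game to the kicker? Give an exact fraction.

39/7

Against (3/7, 4/7), each row's expected payoff is left: 40/7; center: 36/7.
Taking the (3/4, 1/4)-weighted average: (3/4)·(40/7) + (1/4)·(36/7) = 39/7.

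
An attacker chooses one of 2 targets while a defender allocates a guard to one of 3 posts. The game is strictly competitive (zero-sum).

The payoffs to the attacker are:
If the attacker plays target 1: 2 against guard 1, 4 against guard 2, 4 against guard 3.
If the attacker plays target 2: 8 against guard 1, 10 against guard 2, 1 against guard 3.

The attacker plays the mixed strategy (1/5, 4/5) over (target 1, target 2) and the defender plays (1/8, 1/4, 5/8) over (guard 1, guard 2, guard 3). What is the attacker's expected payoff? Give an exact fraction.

81/20

Against (1/8, 1/4, 5/8), each row's expected payoff is target 1: 15/4; target 2: 33/8.
Taking the (1/5, 4/5)-weighted average: (1/5)·(15/4) + (4/5)·(33/8) = 81/20.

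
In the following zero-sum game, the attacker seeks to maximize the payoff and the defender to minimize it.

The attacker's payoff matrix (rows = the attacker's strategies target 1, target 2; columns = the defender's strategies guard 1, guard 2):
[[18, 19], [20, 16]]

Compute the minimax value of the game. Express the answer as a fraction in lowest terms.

92/5

Row minima are 18 and 16, so the attacker's maximin is 18; column maxima are 20 and 19, so the defender's minimax is 19. These differ, so the equilibrium is in mixed strategies.
Let the attacker play target 1 with probability p. The defender is indifferent when 18p + 20(1−p) = 19p + 16(1−p), giving p = 4/5.
Let the defender play guard 1 with probability q. The attacker is indifferent when 18q + 19(1−q) = 20q + 16(1−q), giving q = 3/5.
The value is 18·(3/5) + (19)·(2/5) = 92/5.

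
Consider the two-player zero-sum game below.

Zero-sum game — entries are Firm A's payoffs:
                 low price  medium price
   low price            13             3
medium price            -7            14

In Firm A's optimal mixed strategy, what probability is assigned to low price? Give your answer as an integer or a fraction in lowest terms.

Row minima are 3 and -7, so Firm A's maximin is 3; column maxima are 13 and 14, so Firm B's minimax is 13. These differ, so the equilibrium is in mixed strategies.
Let Firm A play low price with probability p. Firm B is indifferent when 13p − 7(1−p) = 3p + 14(1−p), giving p = 21/31.

21/31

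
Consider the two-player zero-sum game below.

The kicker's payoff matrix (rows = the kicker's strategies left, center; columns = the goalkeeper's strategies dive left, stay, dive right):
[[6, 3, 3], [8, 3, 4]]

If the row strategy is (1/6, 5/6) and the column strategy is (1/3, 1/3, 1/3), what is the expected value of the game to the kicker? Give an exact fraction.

29/6

Against (1/3, 1/3, 1/3), each row's expected payoff is left: 4; center: 5.
Taking the (1/6, 5/6)-weighted average: (1/6)·(4) + (5/6)·(5) = 29/6.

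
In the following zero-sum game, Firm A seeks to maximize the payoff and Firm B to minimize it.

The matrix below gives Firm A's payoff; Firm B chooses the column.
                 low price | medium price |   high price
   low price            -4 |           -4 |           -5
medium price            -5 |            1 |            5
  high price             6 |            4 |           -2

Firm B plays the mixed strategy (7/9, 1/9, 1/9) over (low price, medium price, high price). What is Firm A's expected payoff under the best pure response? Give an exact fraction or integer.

44/9

low price: (-4)·(7/9) + (-4)·(1/9) + (-5)·(1/9) = -37/9.
medium price: (-5)·(7/9) + (1)·(1/9) + (5)·(1/9) = -29/9.
high price: (6)·(7/9) + (4)·(1/9) + (-2)·(1/9) = 44/9.
The best pure response is high price with expected payoff 44/9.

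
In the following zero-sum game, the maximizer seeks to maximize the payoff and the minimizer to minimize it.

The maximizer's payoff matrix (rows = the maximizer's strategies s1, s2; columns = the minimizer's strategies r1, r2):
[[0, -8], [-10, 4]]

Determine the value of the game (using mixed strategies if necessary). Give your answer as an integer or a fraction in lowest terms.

-40/11

Row minima are -8 and -10, so the maximizer's maximin is -8; column maxima are 0 and 4, so the minimizer's minimax is 0. These differ, so the equilibrium is in mixed strategies.
Let the maximizer play s1 with probability p. The minimizer is indifferent when −10(1−p) = −8p + 4(1−p), giving p = 7/11.
Let the minimizer play r1 with probability q. The maximizer is indifferent when −8(1−q) = −10q + 4(1−q), giving q = 6/11.
The value is 0·(6/11) + (-8)·(5/11) = -40/11.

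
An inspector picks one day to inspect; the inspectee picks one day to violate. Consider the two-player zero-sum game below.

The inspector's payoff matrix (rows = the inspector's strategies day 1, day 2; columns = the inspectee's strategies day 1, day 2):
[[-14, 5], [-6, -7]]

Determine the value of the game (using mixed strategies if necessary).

Row minima are -14 and -7, so the inspector's maximin is -7; column maxima are -6 and 5, so the inspectee's minimax is -6. These differ, so the equilibrium is in mixed strategies.
Let the inspector play day 1 with probability p. The inspectee is indifferent when −14p − 6(1−p) = 5p − 7(1−p), giving p = 1/20.
Let the inspectee play day 1 with probability q. The inspector is indifferent when −14q + 5(1−q) = −6q − 7(1−q), giving q = 3/5.
The value is -14·(3/5) + (5)·(2/5) = -32/5.

-32/5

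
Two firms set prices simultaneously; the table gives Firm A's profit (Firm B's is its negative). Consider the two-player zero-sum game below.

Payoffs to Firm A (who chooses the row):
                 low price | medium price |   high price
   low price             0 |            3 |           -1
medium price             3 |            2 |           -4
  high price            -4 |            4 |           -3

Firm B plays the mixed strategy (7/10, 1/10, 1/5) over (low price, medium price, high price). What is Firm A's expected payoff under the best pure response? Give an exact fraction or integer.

3/2

low price: (0)·(7/10) + (3)·(1/10) + (-1)·(1/5) = 1/10.
medium price: (3)·(7/10) + (2)·(1/10) + (-4)·(1/5) = 3/2.
high price: (-4)·(7/10) + (4)·(1/10) + (-3)·(1/5) = -3.
The best pure response is medium price with expected payoff 3/2.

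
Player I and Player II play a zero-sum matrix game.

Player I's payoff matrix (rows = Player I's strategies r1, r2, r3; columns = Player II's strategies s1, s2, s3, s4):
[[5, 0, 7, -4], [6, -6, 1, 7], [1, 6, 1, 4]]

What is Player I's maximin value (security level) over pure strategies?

The worst-case payoff for each row is r1: -4, r2: -6, r3: 1.
The best of these is 1.

1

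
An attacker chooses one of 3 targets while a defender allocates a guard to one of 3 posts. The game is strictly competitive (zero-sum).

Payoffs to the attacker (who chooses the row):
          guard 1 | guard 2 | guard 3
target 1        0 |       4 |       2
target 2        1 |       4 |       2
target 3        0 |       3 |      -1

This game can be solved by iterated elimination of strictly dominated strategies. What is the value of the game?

1

Row target 3 is strictly dominated by row target 2 (1>0, 4>3, 2>-1); eliminate target 3.
Column guard 2 is strictly dominated by guard 1 for the defender (0<4, 1<4); eliminate guard 2.
Column guard 3 is strictly dominated by guard 1 for the defender (0<2, 1<2); eliminate guard 3.
Row target 1 is strictly dominated by row target 2 (1>0); eliminate target 1.
Only (target 2, guard 1) remains, with payoff 1.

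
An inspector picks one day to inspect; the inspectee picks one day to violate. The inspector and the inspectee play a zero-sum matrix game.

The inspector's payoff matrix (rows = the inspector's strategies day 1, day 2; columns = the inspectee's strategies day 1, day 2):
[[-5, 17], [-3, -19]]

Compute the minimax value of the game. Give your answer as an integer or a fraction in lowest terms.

Row minima are -5 and -19, so the inspector's maximin is -5; column maxima are -3 and 17, so the inspectee's minimax is -3. These differ, so the equilibrium is in mixed strategies.
Let the inspector play day 1 with probability p. The inspectee is indifferent when −5p − 3(1−p) = 17p − 19(1−p), giving p = 8/19.
Let the inspectee play day 1 with probability q. The inspector is indifferent when −5q + 17(1−q) = −3q − 19(1−q), giving q = 18/19.
The value is -5·(18/19) + (17)·(1/19) = -73/19.

-73/19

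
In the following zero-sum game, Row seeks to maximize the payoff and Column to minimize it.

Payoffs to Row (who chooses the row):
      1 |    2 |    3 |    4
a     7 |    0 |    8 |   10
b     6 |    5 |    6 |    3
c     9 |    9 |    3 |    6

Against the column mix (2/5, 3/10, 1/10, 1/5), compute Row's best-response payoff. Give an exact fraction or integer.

a: (7)·(2/5) + (0)·(3/10) + (8)·(1/10) + (10)·(1/5) = 28/5.
b: (6)·(2/5) + (5)·(3/10) + (6)·(1/10) + (3)·(1/5) = 51/10.
c: (9)·(2/5) + (9)·(3/10) + (3)·(1/10) + (6)·(1/5) = 39/5.
The best pure response is c with expected payoff 39/5.

39/5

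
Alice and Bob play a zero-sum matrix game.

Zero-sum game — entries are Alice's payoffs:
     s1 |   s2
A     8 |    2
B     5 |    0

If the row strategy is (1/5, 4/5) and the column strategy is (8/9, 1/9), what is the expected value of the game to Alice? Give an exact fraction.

226/45

Against (8/9, 1/9), each row's expected payoff is A: 22/3; B: 40/9.
Taking the (1/5, 4/5)-weighted average: (1/5)·(22/3) + (4/5)·(40/9) = 226/45.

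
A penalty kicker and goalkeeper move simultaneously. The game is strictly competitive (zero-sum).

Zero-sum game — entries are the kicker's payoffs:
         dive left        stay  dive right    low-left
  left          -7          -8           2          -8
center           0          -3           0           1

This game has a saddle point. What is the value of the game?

Row minima: -8, -3 → the kicker's maximin is -3.
Column maxima: 0, -3, 2, 1 → the goalkeeper's minimax is -3.
They coincide at (center, stay), so the value is -3.

-3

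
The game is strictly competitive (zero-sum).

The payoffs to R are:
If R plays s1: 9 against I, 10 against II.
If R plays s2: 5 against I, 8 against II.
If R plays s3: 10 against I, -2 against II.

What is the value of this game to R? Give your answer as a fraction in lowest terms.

Row s2 is strictly dominated by row s1, so R never plays it.
The remaining 2×2 game on (s1, s3) × (I, II) has no saddle point. Let R play s1 with probability p; indifference gives 9p + 10(1−p) = 10p − 2(1−p), so p = 12/13.
Similarly C's optimal q on I is 12/13, and the value is 9·(12/13) + (10)·(1/13) = 118/13.

118/13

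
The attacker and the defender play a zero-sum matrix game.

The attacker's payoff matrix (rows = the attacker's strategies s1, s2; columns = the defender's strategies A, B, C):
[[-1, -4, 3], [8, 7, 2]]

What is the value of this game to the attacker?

29/12

Column A is strictly dominated by B for the defender (it gives the attacker more in every row).
The remaining 2×2 game on (s1, s2) × (B, C) has no saddle point. Let the attacker play s1 with probability p; indifference gives −4p + 7(1−p) = 3p + 2(1−p), so p = 5/12.
Similarly the defender's optimal q on B is 1/12, and the value is -4·(1/12) + (3)·(11/12) = 29/12.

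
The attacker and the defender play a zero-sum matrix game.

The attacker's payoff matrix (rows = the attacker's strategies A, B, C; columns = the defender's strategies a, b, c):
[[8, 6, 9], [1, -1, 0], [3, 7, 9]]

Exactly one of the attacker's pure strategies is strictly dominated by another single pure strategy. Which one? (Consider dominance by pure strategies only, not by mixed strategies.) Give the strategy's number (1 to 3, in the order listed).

Compare B with A: 8 > 1, 6 > -1, 9 > 0.
So A strictly dominates B for the attacker; B is strictly dominated.

2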